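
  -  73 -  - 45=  - 28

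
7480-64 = 7416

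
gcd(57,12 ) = 3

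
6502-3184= 3318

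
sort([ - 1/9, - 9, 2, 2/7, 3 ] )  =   [ - 9, - 1/9,2/7,  2,3 ] 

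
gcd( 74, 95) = 1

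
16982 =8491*2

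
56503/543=104+31/543 = 104.06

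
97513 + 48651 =146164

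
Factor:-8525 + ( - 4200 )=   - 12725 = - 5^2* 509^1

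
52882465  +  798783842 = 851666307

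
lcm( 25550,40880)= 204400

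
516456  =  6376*81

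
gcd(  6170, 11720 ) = 10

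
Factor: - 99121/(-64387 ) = 11^1*31^( - 2)*67^( - 1 )*9011^1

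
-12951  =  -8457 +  - 4494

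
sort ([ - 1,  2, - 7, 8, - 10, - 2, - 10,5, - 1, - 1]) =[ - 10, - 10, - 7, - 2 , - 1, - 1, -1,2,  5,8]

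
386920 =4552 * 85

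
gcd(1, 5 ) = 1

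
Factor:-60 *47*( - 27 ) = 2^2*3^4*5^1*47^1 = 76140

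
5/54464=5/54464 = 0.00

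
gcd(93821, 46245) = 1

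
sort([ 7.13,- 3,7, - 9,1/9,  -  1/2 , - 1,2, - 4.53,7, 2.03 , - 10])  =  [ - 10, - 9 , - 4.53, - 3,  -  1,-1/2, 1/9,2,2.03, 7, 7, 7.13]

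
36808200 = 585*62920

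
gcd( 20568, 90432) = 24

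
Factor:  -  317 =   -  317^1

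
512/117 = 4 + 44/117= 4.38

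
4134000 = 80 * 51675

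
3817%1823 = 171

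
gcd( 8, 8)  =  8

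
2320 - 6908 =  - 4588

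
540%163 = 51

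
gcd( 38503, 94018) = 1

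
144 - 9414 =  - 9270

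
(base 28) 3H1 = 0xB0D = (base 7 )11151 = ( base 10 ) 2829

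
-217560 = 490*( - 444)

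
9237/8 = 1154+5/8 = 1154.62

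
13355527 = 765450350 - 752094823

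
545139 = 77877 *7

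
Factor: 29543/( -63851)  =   - 31^1*67^ ( - 1)  =  -31/67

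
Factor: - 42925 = -5^2 * 17^1*101^1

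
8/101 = 8/101= 0.08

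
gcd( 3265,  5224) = 653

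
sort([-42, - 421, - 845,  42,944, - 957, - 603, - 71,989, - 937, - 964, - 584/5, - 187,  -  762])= [ - 964, - 957, - 937, - 845, - 762, - 603, - 421,-187, - 584/5, - 71, - 42,42, 944,989 ]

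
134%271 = 134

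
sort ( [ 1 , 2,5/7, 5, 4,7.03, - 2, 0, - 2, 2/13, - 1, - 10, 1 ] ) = [-10, - 2, -2, - 1,0, 2/13 , 5/7, 1, 1,2, 4, 5, 7.03] 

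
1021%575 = 446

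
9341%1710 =791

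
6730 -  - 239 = 6969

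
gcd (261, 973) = 1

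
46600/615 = 9320/123  =  75.77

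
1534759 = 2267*677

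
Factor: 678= 2^1*3^1*113^1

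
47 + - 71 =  - 24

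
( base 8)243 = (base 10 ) 163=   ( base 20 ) 83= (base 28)5N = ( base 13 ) C7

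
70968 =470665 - 399697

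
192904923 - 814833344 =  -621928421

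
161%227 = 161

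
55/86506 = 55/86506  =  0.00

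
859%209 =23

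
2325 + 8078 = 10403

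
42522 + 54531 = 97053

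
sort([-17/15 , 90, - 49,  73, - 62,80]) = [- 62, - 49,-17/15 , 73,80, 90] 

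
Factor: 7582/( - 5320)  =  -2^( - 2 )*5^( - 1)*7^( - 1)*17^1*  19^( - 1)*223^1 = - 3791/2660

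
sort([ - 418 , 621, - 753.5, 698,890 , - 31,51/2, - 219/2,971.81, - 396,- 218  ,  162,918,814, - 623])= [ - 753.5, -623, - 418, - 396 , - 218,-219/2, -31,51/2 , 162, 621,698,814,890, 918,971.81]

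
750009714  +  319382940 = 1069392654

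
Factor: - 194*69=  - 2^1 *3^1*23^1* 97^1 = -13386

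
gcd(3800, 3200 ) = 200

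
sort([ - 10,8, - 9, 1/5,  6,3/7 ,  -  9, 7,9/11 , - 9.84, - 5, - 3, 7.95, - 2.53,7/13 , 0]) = [ - 10, - 9.84,-9, -9, - 5, - 3, - 2.53,0,1/5, 3/7,7/13,9/11,6,7,7.95,8]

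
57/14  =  57/14 = 4.07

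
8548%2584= 796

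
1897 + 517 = 2414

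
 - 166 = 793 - 959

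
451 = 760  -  309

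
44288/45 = 44288/45= 984.18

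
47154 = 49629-2475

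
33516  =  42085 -8569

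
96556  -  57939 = 38617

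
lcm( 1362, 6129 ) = 12258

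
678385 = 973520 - 295135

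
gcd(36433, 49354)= 1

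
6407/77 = 83 +16/77 = 83.21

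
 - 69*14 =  - 966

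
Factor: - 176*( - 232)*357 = 14577024  =  2^7 * 3^1*7^1*11^1*17^1 * 29^1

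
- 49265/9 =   -  5474 + 1/9=- 5473.89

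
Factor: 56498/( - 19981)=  - 2^1*29^ ( - 1)*41^1 = - 82/29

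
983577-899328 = 84249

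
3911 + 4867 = 8778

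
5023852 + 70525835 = 75549687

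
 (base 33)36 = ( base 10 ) 105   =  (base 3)10220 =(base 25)45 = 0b1101001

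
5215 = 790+4425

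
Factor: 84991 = 84991^1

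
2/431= 2/431 = 0.00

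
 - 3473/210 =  - 17 + 97/210=   - 16.54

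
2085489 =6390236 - 4304747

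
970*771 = 747870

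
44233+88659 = 132892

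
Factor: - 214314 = -2^1*3^1 *23^1*1553^1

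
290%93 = 11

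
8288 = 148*56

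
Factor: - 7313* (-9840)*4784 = 2^8*3^1*5^1 * 13^1*23^1*41^1*71^1 *103^1 = 344256257280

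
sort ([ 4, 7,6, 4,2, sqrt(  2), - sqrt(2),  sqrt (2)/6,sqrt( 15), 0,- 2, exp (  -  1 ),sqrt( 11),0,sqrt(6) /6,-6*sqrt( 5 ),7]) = [ - 6*sqrt (5), - 2,-sqrt ( 2 ), 0, 0,  sqrt( 2)/6,exp( - 1 ), sqrt(  6)/6, sqrt( 2) , 2, sqrt(11), sqrt( 15), 4 , 4,6, 7,7]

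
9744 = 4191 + 5553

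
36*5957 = 214452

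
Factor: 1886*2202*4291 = 2^2*3^1*7^1 * 23^1*41^1 * 367^1*613^1= 17820402852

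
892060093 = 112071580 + 779988513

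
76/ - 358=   -  38/179= - 0.21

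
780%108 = 24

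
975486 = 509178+466308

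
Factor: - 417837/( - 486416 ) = 591/688=2^(-4)* 3^1*43^( - 1)*197^1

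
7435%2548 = 2339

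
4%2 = 0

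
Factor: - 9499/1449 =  - 59/9 =- 3^(  -  2 )*59^1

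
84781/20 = 4239  +  1/20= 4239.05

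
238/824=119/412=0.29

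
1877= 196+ 1681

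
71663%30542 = 10579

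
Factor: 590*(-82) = -48380 = -2^2 *5^1*41^1*59^1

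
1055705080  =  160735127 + 894969953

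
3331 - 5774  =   - 2443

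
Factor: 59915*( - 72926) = - 4369361290 = - 2^1*  5^1*7^1*23^1*521^1  *  5209^1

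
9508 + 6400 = 15908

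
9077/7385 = 1 + 1692/7385 = 1.23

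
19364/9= 19364/9=2151.56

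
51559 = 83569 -32010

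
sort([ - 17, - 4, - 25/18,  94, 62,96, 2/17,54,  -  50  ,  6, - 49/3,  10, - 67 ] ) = [ - 67, - 50,  -  17,  -  49/3, - 4,  -  25/18, 2/17, 6,  10, 54 , 62,94, 96 ]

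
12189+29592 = 41781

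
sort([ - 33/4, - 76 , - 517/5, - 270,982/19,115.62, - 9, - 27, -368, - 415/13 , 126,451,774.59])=[-368, - 270, - 517/5 , - 76,-415/13,-27, - 9,-33/4,982/19, 115.62, 126, 451, 774.59]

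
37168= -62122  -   - 99290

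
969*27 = 26163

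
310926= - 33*( - 9422) 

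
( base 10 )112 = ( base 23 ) 4k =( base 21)57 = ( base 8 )160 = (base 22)52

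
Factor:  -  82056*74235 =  - 6091427160 = - 2^3*3^2*5^1*  7^2*13^1*101^1*263^1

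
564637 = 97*5821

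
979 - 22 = 957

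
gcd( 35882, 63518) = 14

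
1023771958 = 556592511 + 467179447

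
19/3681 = 19/3681 = 0.01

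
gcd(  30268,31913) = 329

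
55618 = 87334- 31716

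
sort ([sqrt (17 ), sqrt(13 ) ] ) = [ sqrt(13), sqrt( 17) ]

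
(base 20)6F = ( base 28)4n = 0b10000111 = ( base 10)135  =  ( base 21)69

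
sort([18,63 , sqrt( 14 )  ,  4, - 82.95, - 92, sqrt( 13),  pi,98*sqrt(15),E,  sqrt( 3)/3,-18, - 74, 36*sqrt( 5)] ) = [ - 92,-82.95, - 74,-18 , sqrt(3)/3, E,pi, sqrt(13), sqrt( 14), 4, 18,63,36*sqrt(5), 98*sqrt( 15) ] 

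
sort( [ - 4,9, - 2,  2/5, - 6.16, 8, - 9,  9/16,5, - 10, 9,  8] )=[ - 10, - 9, - 6.16, - 4 , - 2,  2/5,  9/16,5, 8,8,9, 9 ]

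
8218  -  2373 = 5845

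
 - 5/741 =-5/741= - 0.01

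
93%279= 93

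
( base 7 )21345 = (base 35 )4c5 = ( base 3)21022020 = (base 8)12315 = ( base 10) 5325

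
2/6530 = 1/3265 = 0.00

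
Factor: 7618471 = 7^2*181^1 * 859^1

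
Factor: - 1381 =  - 1381^1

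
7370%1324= 750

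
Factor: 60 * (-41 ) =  - 2^2*3^1*5^1*41^1=-  2460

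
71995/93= 774 + 13/93=774.14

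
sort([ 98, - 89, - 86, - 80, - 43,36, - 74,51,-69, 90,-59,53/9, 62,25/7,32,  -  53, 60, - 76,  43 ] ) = [ - 89,  -  86,  -  80,-76,  -  74, - 69, - 59,  -  53, - 43,  25/7, 53/9,32, 36 , 43,51 , 60, 62, 90,98 ]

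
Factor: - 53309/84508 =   -  2^( - 2)*37^( - 1 )*571^( - 1 )*53309^1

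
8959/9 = 8959/9 = 995.44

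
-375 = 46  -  421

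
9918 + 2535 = 12453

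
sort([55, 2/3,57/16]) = [2/3,57/16, 55]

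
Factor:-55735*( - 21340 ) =1189384900 = 2^2*5^2*11^1 * 71^1*97^1*157^1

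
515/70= 7 + 5/14 = 7.36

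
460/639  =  460/639= 0.72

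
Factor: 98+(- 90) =8 =2^3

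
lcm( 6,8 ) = 24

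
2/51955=2/51955  =  0.00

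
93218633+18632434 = 111851067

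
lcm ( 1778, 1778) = 1778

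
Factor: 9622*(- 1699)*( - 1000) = 16347778000 =2^4*5^3*17^1*283^1*1699^1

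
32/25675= 32/25675=0.00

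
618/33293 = 618/33293 = 0.02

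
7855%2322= 889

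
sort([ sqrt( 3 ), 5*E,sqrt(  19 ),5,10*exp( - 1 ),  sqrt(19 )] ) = [sqrt ( 3), 10 * exp ( - 1),sqrt ( 19), sqrt(19 ), 5  ,  5*E]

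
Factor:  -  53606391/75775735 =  - 3^1*5^(-1)*7^(  -  1 )*19^1*89^1*313^( - 1)*6917^( - 1)*10567^1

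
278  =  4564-4286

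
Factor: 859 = 859^1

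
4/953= 4/953=   0.00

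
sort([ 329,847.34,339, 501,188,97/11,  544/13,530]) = [97/11,544/13,188 , 329,339,501, 530,847.34]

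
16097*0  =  0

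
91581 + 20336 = 111917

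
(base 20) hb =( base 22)fl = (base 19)i9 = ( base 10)351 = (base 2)101011111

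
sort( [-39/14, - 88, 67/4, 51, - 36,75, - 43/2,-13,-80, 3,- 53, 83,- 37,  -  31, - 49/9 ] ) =[ - 88, - 80,-53,  -  37,-36, - 31,-43/2,-13 , - 49/9, - 39/14,3, 67/4,51, 75,83]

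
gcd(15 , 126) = 3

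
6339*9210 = 58382190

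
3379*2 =6758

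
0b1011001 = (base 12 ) 75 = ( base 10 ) 89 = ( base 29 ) 32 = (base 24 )3h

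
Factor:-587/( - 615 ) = 3^( - 1)*5^(  -  1)*41^(-1)*587^1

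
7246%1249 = 1001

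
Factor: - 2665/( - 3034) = 2^ (  -  1) * 5^1*13^1*37^(-1)=65/74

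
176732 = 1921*92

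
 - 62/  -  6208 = 31/3104 =0.01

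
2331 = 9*259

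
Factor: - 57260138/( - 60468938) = 28630069/30234469 = 13^1*4597^(-1)* 6577^( - 1)*2202313^1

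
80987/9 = 8998 + 5/9 =8998.56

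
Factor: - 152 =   -  2^3  *19^1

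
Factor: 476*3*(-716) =-1022448 = - 2^4*3^1 * 7^1*  17^1*179^1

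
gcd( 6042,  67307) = 1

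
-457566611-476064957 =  - 933631568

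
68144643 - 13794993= 54349650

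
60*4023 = 241380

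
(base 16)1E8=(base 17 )1bc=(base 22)104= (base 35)DX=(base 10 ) 488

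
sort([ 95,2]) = [ 2,95]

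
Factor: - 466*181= - 84346 = -  2^1*181^1*233^1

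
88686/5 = 17737 + 1/5 = 17737.20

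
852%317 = 218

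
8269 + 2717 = 10986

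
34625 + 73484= 108109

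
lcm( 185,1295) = 1295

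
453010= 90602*5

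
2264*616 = 1394624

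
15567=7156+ 8411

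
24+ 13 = 37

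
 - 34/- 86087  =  34/86087=0.00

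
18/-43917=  - 1+14633/14639 =-0.00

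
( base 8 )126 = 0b1010110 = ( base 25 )3B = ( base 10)86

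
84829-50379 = 34450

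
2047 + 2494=4541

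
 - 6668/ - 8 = 1667/2 = 833.50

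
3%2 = 1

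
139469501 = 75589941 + 63879560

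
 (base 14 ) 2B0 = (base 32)h2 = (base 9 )666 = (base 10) 546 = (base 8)1042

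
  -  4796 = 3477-8273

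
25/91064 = 25/91064 = 0.00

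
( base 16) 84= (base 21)66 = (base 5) 1012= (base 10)132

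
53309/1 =53309 = 53309.00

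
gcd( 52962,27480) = 6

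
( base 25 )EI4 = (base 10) 9204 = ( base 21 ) ki6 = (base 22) J08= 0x23f4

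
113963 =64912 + 49051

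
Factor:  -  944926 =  -2^1 *173^1*2731^1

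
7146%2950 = 1246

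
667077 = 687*971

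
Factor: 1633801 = 13^1*109^1*1153^1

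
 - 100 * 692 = - 69200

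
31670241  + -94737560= - 63067319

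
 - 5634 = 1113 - 6747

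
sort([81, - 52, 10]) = [ - 52,  10 , 81]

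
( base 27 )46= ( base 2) 1110010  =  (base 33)3f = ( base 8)162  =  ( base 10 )114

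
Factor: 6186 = 2^1 * 3^1*1031^1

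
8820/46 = 191 + 17/23 = 191.74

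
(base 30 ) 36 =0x60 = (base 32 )30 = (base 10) 96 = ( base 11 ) 88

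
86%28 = 2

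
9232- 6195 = 3037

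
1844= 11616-9772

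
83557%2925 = 1657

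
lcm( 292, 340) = 24820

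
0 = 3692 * 0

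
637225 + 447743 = 1084968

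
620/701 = 620/701 = 0.88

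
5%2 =1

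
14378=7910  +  6468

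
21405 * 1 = 21405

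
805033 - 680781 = 124252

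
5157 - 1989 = 3168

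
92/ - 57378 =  - 46/28689 = - 0.00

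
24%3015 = 24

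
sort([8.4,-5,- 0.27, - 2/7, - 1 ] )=[ - 5, - 1  , - 2/7, - 0.27 , 8.4]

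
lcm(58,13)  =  754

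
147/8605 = 147/8605 = 0.02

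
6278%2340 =1598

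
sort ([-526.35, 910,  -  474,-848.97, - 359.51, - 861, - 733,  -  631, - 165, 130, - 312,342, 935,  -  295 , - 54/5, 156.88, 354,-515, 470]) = [ - 861, - 848.97, - 733, - 631, - 526.35, - 515, - 474,-359.51, - 312, - 295, - 165, - 54/5,  130, 156.88,342,354, 470, 910, 935]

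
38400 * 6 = 230400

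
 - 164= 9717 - 9881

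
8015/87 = 8015/87 =92.13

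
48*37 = 1776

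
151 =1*151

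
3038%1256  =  526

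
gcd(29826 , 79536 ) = 9942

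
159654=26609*6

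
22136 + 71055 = 93191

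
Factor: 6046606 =2^1*3023303^1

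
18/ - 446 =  - 1 + 214/223 = -0.04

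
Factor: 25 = 5^2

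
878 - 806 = 72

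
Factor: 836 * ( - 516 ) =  - 431376 = - 2^4 *3^1* 11^1*19^1 * 43^1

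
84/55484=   21/13871 = 0.00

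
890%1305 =890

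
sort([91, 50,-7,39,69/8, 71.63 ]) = [ - 7, 69/8, 39, 50, 71.63, 91]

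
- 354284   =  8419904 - 8774188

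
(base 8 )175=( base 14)8D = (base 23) 5A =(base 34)3n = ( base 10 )125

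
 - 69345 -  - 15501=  - 53844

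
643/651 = 643/651 = 0.99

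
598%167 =97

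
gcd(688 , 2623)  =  43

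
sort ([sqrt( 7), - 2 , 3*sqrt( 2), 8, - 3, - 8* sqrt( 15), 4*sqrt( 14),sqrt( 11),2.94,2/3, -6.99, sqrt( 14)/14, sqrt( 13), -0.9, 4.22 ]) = [ - 8*sqrt( 15), - 6.99,  -  3,-2, - 0.9,sqrt(14)/14, 2/3, sqrt( 7 ),2.94, sqrt( 11),sqrt( 13), 4.22,3*sqrt( 2),8, 4*sqrt( 14 )]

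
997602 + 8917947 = 9915549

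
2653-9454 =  - 6801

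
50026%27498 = 22528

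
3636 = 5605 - 1969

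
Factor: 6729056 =2^5*210283^1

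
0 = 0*39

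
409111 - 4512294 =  - 4103183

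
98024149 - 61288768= 36735381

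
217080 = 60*3618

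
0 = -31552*0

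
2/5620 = 1/2810 = 0.00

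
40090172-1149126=38941046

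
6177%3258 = 2919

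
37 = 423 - 386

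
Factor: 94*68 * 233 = 2^3*17^1 * 47^1*233^1 = 1489336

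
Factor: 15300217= 43^1*355819^1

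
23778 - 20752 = 3026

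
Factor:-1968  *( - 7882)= 2^5*3^1*7^1*41^1*563^1 = 15511776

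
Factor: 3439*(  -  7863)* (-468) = 2^2*3^3*13^1*19^1*181^1*2621^1  =  12655121076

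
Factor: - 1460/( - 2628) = 5/9 = 3^(-2 )*5^1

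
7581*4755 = 36047655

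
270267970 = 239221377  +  31046593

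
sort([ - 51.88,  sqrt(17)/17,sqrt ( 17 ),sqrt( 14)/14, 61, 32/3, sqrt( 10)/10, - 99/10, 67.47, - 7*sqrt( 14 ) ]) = [ - 51.88,  -  7*sqrt(14), -99/10,sqrt( 17)/17,sqrt( 14 )/14, sqrt( 10)/10,sqrt (17),32/3,61,67.47 ] 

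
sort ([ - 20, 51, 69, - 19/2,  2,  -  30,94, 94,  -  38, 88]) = [ - 38,-30,-20, - 19/2, 2, 51, 69 , 88, 94,94 ]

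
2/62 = 1/31 = 0.03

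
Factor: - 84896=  - 2^5*7^1*379^1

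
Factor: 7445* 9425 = 70169125 = 5^3 * 13^1*29^1 * 1489^1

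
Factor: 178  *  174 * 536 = 16600992 = 2^5*3^1*29^1*67^1* 89^1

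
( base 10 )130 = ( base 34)3S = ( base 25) 55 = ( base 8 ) 202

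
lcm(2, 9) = 18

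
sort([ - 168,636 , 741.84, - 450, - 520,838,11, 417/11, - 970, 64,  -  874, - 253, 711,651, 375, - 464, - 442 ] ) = [-970, - 874, - 520, - 464, - 450,-442, -253, - 168,11, 417/11,64,375 , 636,651,711,741.84, 838]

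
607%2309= 607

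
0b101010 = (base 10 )42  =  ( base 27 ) 1F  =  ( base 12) 36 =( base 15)2c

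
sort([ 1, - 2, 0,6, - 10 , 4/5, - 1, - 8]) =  [ - 10,-8, - 2,-1,0, 4/5,1,6 ]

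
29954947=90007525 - 60052578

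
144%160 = 144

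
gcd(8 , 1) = 1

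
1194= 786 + 408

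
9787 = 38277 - 28490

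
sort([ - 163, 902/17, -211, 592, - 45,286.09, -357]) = [-357,-211, - 163,-45 , 902/17, 286.09, 592]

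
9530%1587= 8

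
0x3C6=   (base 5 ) 12331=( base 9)1283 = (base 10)966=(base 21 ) 240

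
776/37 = 20+36/37= 20.97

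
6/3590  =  3/1795= 0.00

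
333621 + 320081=653702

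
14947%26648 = 14947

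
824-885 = -61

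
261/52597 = 261/52597=0.00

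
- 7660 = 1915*(  -  4 )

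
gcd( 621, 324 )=27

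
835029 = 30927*27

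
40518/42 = 964 + 5/7= 964.71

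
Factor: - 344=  - 2^3 * 43^1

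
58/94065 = 58/94065 =0.00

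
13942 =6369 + 7573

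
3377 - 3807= - 430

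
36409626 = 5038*7227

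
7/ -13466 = - 7/13466 = - 0.00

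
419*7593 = 3181467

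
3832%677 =447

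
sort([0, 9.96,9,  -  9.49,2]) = [ - 9.49,0,2, 9, 9.96 ] 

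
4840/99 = 440/9 = 48.89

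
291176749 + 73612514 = 364789263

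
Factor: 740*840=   2^5 * 3^1* 5^2*7^1*37^1 = 621600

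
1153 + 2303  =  3456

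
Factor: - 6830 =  - 2^1*5^1*683^1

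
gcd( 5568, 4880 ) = 16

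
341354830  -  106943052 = 234411778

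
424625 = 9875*43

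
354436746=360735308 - 6298562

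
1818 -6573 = - 4755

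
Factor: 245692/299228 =257/313 = 257^1*313^( -1)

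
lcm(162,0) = 0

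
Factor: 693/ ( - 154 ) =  - 2^( - 1)*3^2 = - 9/2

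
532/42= 38/3 = 12.67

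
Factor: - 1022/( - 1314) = 7/9 = 3^ (  -  2)*7^1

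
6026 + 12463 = 18489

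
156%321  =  156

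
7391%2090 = 1121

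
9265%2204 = 449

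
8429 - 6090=2339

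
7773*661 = 5137953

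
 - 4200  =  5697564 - 5701764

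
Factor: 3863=3863^1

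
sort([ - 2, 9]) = [  -  2 , 9 ]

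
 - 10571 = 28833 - 39404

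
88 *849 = 74712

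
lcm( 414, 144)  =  3312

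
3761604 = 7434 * 506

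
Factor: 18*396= 2^3*3^4*11^1 =7128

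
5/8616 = 5/8616 = 0.00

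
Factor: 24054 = 2^1*3^1*19^1*211^1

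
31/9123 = 31/9123 = 0.00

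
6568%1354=1152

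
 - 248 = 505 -753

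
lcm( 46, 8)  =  184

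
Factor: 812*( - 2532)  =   - 2^4*3^1*7^1*29^1 * 211^1 = - 2055984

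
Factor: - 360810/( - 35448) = 2^(  -  2)*3^1 * 5^1 *7^(-1)*19^1 = 285/28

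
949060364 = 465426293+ 483634071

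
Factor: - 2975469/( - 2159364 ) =2^( - 2 )*7^1*141689^1 * 179947^( - 1) = 991823/719788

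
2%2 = 0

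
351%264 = 87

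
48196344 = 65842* 732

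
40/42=20/21 = 0.95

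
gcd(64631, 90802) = 1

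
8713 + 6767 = 15480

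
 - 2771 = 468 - 3239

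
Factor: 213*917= 195321=   3^1*7^1*71^1*131^1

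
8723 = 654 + 8069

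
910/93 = 9 + 73/93 = 9.78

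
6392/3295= 6392/3295 =1.94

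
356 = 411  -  55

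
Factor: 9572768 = 2^5*17^1 * 17597^1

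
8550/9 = 950 = 950.00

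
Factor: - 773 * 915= - 707295 =- 3^1*5^1*61^1*773^1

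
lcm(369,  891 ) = 36531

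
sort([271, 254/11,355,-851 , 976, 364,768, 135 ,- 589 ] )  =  [ - 851, - 589, 254/11, 135,271,355,364, 768,976]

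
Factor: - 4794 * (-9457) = 2^1 * 3^1 * 7^2 * 17^1*47^1*193^1  =  45336858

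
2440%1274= 1166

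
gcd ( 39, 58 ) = 1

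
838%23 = 10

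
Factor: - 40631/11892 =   -  2^(-2)*3^( - 1 )*41^1 = - 41/12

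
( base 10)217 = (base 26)89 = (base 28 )7l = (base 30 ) 77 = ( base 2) 11011001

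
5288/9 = 587 + 5/9 =587.56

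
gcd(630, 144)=18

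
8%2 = 0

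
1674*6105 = 10219770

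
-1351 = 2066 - 3417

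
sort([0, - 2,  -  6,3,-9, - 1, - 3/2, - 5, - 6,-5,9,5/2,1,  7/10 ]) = [- 9, - 6,-6, - 5, - 5, - 2, - 3/2, - 1,  0, 7/10, 1,  5/2,3,9 ] 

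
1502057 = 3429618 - 1927561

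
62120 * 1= 62120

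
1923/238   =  1923/238 =8.08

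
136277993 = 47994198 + 88283795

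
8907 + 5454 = 14361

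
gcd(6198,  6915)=3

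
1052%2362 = 1052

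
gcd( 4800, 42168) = 24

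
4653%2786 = 1867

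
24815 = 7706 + 17109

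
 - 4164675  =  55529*( - 75)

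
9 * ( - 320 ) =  - 2880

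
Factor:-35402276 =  -2^2*7^1 * 13^1*97259^1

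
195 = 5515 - 5320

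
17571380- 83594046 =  - 66022666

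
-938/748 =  - 2 + 279/374 = - 1.25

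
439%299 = 140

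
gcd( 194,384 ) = 2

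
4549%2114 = 321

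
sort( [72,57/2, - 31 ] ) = [ - 31,57/2,72]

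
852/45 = 18 + 14/15=18.93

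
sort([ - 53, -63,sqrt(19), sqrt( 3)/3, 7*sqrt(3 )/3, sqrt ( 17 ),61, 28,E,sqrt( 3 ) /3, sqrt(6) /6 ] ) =[ - 63, - 53, sqrt( 6)/6, sqrt( 3 ) /3, sqrt( 3)/3,E,7*sqrt( 3)/3, sqrt(17),sqrt( 19), 28,61]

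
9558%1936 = 1814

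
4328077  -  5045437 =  - 717360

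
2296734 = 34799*66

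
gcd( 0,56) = 56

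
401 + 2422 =2823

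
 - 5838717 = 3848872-9687589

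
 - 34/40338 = -17/20169 = - 0.00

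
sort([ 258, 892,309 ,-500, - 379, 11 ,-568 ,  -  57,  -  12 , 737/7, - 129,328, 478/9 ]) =[ - 568,  -  500, - 379, - 129,-57,  -  12 , 11, 478/9,737/7, 258,309,328,892]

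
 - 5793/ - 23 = 5793/23 = 251.87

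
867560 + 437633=1305193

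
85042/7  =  12148+6/7=12148.86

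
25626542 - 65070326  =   - 39443784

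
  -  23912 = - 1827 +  - 22085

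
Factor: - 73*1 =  - 73 = - 73^1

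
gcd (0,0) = 0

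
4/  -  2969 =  - 1 + 2965/2969 = - 0.00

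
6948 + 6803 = 13751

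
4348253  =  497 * 8749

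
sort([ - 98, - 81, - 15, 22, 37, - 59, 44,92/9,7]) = [ - 98, - 81, - 59 , - 15,7,92/9,22, 37,44] 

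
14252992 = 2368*6019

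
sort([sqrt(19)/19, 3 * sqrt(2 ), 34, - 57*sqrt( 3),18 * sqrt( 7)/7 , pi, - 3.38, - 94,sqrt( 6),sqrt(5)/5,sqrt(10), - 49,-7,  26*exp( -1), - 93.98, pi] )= [-57* sqrt( 3 ), - 94, - 93.98,-49, - 7,-3.38,sqrt( 19)/19,sqrt( 5)/5,  sqrt( 6),  pi, pi,sqrt( 10 ), 3*sqrt(2), 18 * sqrt( 7)/7,26*exp( - 1 ),34]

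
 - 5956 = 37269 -43225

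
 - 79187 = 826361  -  905548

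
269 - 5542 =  - 5273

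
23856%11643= 570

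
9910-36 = 9874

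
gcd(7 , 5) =1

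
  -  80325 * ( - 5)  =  401625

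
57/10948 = 57/10948 = 0.01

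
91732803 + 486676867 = 578409670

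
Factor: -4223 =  - 41^1*103^1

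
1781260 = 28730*62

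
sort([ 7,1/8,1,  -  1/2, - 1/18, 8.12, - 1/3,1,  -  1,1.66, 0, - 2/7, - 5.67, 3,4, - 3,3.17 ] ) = [ - 5.67, -3,  -  1, -1/2, - 1/3, - 2/7,  -  1/18, 0,1/8,1,1 , 1.66, 3,3.17, 4,7, 8.12] 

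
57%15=12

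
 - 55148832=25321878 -80470710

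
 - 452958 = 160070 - 613028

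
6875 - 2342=4533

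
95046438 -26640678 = 68405760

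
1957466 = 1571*1246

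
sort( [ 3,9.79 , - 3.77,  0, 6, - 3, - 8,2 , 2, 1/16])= [ - 8,- 3.77, - 3,0,1/16,2,2,3 , 6,9.79]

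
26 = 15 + 11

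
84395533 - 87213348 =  - 2817815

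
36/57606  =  6/9601 = 0.00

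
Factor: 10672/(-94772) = - 92/817= - 2^2*19^( - 1) * 23^1 *43^( - 1)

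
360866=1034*349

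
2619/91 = 28+71/91  =  28.78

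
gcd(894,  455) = 1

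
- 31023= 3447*( - 9) 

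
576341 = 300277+276064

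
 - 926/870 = -463/435  =  - 1.06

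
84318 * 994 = 83812092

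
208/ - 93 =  - 3+ 71/93 = -2.24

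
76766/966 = 79 + 226/483 = 79.47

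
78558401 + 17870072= 96428473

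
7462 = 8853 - 1391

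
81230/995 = 16246/199=81.64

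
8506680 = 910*9348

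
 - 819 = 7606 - 8425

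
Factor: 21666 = 2^1*3^1*23^1*157^1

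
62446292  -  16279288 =46167004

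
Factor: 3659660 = 2^2 * 5^1*41^1*4463^1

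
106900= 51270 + 55630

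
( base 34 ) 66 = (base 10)210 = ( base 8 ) 322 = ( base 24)8i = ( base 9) 253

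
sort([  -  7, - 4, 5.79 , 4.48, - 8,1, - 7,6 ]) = [-8, - 7, - 7, - 4,1 , 4.48,5.79,6]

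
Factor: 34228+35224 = 2^2*97^1 * 179^1 = 69452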